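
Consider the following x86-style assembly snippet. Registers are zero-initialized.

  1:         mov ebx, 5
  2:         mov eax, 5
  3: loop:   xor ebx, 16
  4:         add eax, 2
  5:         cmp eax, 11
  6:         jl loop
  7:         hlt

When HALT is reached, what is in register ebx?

mov ebx, 5 → ebx=5
mov eax, 5 → eax=5
xor ebx, 16 → ebx=5^16=21
add eax, 2 → eax=5+2=7
cmp eax, 11  (cmp 7,11)
jl loop: taken
xor ebx, 16 → ebx=21^16=5
add eax, 2 → eax=7+2=9
cmp eax, 11  (cmp 9,11)
jl loop: taken
xor ebx, 16 → ebx=5^16=21
add eax, 2 → eax=9+2=11
cmp eax, 11  (cmp 11,11)
jl loop: not taken
halt.

21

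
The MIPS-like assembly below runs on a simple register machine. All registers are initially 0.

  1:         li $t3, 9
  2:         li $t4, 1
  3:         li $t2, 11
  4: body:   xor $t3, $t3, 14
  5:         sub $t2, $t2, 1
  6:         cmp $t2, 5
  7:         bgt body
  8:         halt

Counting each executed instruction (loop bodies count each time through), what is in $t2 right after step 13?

8

after li $t3, 9: $t3=9
after li $t4, 1: $t4=1
after li $t2, 11: $t2=11
after xor $t3, $t3, 14: $t3=9^14=7
after sub $t2, $t2, 1: $t2=11-1=10
cmp $t2, 5  (cmp 10,5)
bgt body: taken
after xor $t3, $t3, 14: $t3=7^14=9
after sub $t2, $t2, 1: $t2=10-1=9
cmp $t2, 5  (cmp 9,5)
bgt body: taken
after xor $t3, $t3, 14: $t3=9^14=7
after sub $t2, $t2, 1: $t2=9-1=8
After step 13: $t2 = 8.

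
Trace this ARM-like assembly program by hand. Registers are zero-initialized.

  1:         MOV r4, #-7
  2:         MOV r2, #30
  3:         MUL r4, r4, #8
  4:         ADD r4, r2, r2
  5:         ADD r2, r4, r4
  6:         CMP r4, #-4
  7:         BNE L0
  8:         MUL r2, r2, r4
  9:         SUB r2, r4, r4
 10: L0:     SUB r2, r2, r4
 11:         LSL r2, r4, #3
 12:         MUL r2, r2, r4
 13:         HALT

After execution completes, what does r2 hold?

28800

r4=-7
r2=30
r4=(-7)*8=-56
r4=30+30=60
r2=60+60=120
CMP r4, #-4  (cmp 60,-4)
BNE L0: taken
r2=120-60=60
r2=60<<3=480
r2=480*60=28800
halt.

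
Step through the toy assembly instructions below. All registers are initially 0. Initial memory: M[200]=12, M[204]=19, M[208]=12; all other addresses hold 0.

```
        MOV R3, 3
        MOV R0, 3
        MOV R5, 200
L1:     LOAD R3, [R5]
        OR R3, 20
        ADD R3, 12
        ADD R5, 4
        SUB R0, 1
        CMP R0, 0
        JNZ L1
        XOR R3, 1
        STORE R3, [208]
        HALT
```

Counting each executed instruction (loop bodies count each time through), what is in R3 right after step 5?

28

R3=3
R0=3
R5=200
R3=M[200]=12
R3=12|20=28
After step 5: R3 = 28.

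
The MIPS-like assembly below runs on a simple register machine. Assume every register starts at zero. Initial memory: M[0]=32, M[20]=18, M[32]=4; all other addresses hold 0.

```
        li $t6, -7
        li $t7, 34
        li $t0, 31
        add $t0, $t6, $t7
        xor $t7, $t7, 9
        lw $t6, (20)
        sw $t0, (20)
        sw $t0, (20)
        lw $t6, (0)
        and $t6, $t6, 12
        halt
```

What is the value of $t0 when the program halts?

li $t6, -7 → $t6=-7
li $t7, 34 → $t7=34
li $t0, 31 → $t0=31
add $t0, $t6, $t7 → $t0=(-7)+34=27
xor $t7, $t7, 9 → $t7=34^9=43
lw $t6, (20) → $t6=M[20]=18
sw $t0, (20) → M[20]=27
sw $t0, (20) → M[20]=27
lw $t6, (0) → $t6=M[0]=32
and $t6, $t6, 12 → $t6=32&12=0
halt.

27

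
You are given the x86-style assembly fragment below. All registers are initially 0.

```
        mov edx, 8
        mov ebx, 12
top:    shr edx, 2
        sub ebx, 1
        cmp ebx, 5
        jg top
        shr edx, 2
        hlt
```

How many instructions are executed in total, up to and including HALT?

edx=8
ebx=12
edx=8>>2=2
ebx=12-1=11
cmp ebx, 5  (cmp 11,5)
jg top: taken
edx=2>>2=0
ebx=11-1=10
cmp ebx, 5  (cmp 10,5)
jg top: taken
edx=0>>2=0
ebx=10-1=9
cmp ebx, 5  (cmp 9,5)
jg top: taken
edx=0>>2=0
ebx=9-1=8
cmp ebx, 5  (cmp 8,5)
jg top: taken
edx=0>>2=0
ebx=8-1=7
cmp ebx, 5  (cmp 7,5)
jg top: taken
edx=0>>2=0
ebx=7-1=6
cmp ebx, 5  (cmp 6,5)
jg top: taken
edx=0>>2=0
ebx=6-1=5
cmp ebx, 5  (cmp 5,5)
jg top: not taken
edx=0>>2=0
halt.
Total executed instructions: 32.

32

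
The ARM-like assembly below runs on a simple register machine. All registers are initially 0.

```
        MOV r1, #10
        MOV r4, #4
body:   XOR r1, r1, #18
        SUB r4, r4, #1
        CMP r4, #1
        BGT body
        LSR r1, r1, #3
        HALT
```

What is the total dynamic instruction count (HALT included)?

16

r1=10
r4=4
r1=10^18=24
r4=4-1=3
CMP r4, #1  (cmp 3,1)
BGT body: taken
r1=24^18=10
r4=3-1=2
CMP r4, #1  (cmp 2,1)
BGT body: taken
r1=10^18=24
r4=2-1=1
CMP r4, #1  (cmp 1,1)
BGT body: not taken
r1=24>>3=3
halt.
Total executed instructions: 16.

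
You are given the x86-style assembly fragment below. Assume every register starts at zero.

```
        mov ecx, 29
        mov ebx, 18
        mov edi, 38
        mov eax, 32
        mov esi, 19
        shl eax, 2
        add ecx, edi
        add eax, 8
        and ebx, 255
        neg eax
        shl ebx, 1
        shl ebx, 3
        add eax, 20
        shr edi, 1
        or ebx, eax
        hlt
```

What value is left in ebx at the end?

-84

ecx=29
ebx=18
edi=38
eax=32
esi=19
eax=32<<2=128
ecx=29+38=67
eax=128+8=136
ebx=18&255=18
eax=-(136)=-136
ebx=18<<1=36
ebx=36<<3=288
eax=(-136)+20=-116
edi=38>>1=19
ebx=288|(-116)=-84
halt.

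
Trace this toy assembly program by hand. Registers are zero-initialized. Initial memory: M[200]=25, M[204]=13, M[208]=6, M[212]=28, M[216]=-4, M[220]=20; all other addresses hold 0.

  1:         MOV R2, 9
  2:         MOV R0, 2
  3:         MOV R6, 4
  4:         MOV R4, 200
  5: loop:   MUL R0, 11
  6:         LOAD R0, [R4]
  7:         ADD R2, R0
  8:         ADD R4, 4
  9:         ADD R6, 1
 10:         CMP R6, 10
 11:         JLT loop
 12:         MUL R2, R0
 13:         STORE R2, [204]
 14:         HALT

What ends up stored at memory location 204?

1940

after MOV R2, 9: R2=9
after MOV R0, 2: R0=2
after MOV R6, 4: R6=4
after MOV R4, 200: R4=200
after MUL R0, 11: R0=2*11=22
after LOAD R0, [R4]: R0=M[200]=25
after ADD R2, R0: R2=9+25=34
after ADD R4, 4: R4=200+4=204
after ADD R6, 1: R6=4+1=5
CMP R6, 10  (cmp 5,10)
JLT loop: taken
after MUL R0, 11: R0=25*11=275
after LOAD R0, [R4]: R0=M[204]=13
after ADD R2, R0: R2=34+13=47
after ADD R4, 4: R4=204+4=208
after ADD R6, 1: R6=5+1=6
CMP R6, 10  (cmp 6,10)
JLT loop: taken
after MUL R0, 11: R0=13*11=143
after LOAD R0, [R4]: R0=M[208]=6
after ADD R2, R0: R2=47+6=53
after ADD R4, 4: R4=208+4=212
after ADD R6, 1: R6=6+1=7
CMP R6, 10  (cmp 7,10)
JLT loop: taken
after MUL R0, 11: R0=6*11=66
after LOAD R0, [R4]: R0=M[212]=28
after ADD R2, R0: R2=53+28=81
after ADD R4, 4: R4=212+4=216
after ADD R6, 1: R6=7+1=8
CMP R6, 10  (cmp 8,10)
JLT loop: taken
after MUL R0, 11: R0=28*11=308
after LOAD R0, [R4]: R0=M[216]=-4
after ADD R2, R0: R2=81+(-4)=77
after ADD R4, 4: R4=216+4=220
after ADD R6, 1: R6=8+1=9
CMP R6, 10  (cmp 9,10)
JLT loop: taken
after MUL R0, 11: R0=(-4)*11=-44
after LOAD R0, [R4]: R0=M[220]=20
after ADD R2, R0: R2=77+20=97
after ADD R4, 4: R4=220+4=224
after ADD R6, 1: R6=9+1=10
CMP R6, 10  (cmp 10,10)
JLT loop: not taken
after MUL R2, R0: R2=97*20=1940
STORE R2, [204] → M[204]=1940
halt.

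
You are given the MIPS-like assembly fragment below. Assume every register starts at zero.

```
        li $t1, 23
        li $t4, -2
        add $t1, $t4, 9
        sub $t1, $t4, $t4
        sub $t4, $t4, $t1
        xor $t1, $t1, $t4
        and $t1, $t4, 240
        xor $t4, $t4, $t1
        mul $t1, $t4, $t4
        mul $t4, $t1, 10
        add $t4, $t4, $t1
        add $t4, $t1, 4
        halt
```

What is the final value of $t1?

58564

li $t1, 23 → $t1=23
li $t4, -2 → $t4=-2
add $t1, $t4, 9 → $t1=(-2)+9=7
sub $t1, $t4, $t4 → $t1=(-2)-(-2)=0
sub $t4, $t4, $t1 → $t4=(-2)-0=-2
xor $t1, $t1, $t4 → $t1=0^(-2)=-2
and $t1, $t4, 240 → $t1=(-2)&240=240
xor $t4, $t4, $t1 → $t4=(-2)^240=-242
mul $t1, $t4, $t4 → $t1=(-242)*(-242)=58564
mul $t4, $t1, 10 → $t4=58564*10=585640
add $t4, $t4, $t1 → $t4=585640+58564=644204
add $t4, $t1, 4 → $t4=58564+4=58568
halt.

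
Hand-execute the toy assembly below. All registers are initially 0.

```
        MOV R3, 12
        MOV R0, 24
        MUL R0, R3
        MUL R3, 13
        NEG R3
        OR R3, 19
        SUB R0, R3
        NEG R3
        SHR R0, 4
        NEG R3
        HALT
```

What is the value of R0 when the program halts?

after MOV R3, 12: R3=12
after MOV R0, 24: R0=24
after MUL R0, R3: R0=24*12=288
after MUL R3, 13: R3=12*13=156
after NEG R3: R3=-(156)=-156
after OR R3, 19: R3=(-156)|19=-137
after SUB R0, R3: R0=288-(-137)=425
after NEG R3: R3=-(-137)=137
after SHR R0, 4: R0=425>>4=26
after NEG R3: R3=-(137)=-137
halt.

26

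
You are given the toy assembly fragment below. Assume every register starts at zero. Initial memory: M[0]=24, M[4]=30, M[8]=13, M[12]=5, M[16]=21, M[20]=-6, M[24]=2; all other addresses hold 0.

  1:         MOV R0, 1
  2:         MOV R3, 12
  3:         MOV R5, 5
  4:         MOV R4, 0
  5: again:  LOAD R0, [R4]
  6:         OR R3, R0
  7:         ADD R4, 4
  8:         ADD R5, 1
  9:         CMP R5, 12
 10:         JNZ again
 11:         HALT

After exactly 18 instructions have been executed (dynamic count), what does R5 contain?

7

R0=1
R3=12
R5=5
R4=0
R0=M[0]=24
R3=12|24=28
R4=0+4=4
R5=5+1=6
CMP R5, 12  (cmp 6,12)
JNZ again: taken
R0=M[4]=30
R3=28|30=30
R4=4+4=8
R5=6+1=7
CMP R5, 12  (cmp 7,12)
JNZ again: taken
R0=M[8]=13
R3=30|13=31
After step 18: R5 = 7.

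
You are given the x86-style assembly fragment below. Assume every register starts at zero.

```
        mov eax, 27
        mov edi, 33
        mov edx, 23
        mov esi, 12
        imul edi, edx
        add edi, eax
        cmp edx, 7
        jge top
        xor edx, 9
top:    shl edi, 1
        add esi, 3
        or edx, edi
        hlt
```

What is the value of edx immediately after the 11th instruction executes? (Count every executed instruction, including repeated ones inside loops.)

1591

after mov eax, 27: eax=27
after mov edi, 33: edi=33
after mov edx, 23: edx=23
after mov esi, 12: esi=12
after imul edi, edx: edi=33*23=759
after add edi, eax: edi=759+27=786
cmp edx, 7  (cmp 23,7)
jge top: taken
after shl edi, 1: edi=786<<1=1572
after add esi, 3: esi=12+3=15
after or edx, edi: edx=23|1572=1591
After step 11: edx = 1591.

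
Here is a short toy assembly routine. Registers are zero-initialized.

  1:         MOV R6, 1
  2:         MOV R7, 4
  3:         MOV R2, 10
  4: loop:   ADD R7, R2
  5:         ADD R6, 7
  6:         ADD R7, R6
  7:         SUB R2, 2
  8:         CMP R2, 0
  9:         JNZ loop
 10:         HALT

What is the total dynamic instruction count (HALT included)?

after MOV R6, 1: R6=1
after MOV R7, 4: R7=4
after MOV R2, 10: R2=10
after ADD R7, R2: R7=4+10=14
after ADD R6, 7: R6=1+7=8
after ADD R7, R6: R7=14+8=22
after SUB R2, 2: R2=10-2=8
CMP R2, 0  (cmp 8,0)
JNZ loop: taken
after ADD R7, R2: R7=22+8=30
after ADD R6, 7: R6=8+7=15
after ADD R7, R6: R7=30+15=45
after SUB R2, 2: R2=8-2=6
CMP R2, 0  (cmp 6,0)
JNZ loop: taken
after ADD R7, R2: R7=45+6=51
after ADD R6, 7: R6=15+7=22
after ADD R7, R6: R7=51+22=73
after SUB R2, 2: R2=6-2=4
CMP R2, 0  (cmp 4,0)
JNZ loop: taken
after ADD R7, R2: R7=73+4=77
after ADD R6, 7: R6=22+7=29
after ADD R7, R6: R7=77+29=106
after SUB R2, 2: R2=4-2=2
CMP R2, 0  (cmp 2,0)
JNZ loop: taken
after ADD R7, R2: R7=106+2=108
after ADD R6, 7: R6=29+7=36
after ADD R7, R6: R7=108+36=144
after SUB R2, 2: R2=2-2=0
CMP R2, 0  (cmp 0,0)
JNZ loop: not taken
halt.
Total executed instructions: 34.

34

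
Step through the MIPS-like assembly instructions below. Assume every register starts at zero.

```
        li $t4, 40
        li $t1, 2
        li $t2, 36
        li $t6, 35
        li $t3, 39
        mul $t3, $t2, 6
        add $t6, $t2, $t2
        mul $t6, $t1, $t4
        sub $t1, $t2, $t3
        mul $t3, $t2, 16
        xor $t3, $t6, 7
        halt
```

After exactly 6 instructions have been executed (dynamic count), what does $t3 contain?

after li $t4, 40: $t4=40
after li $t1, 2: $t1=2
after li $t2, 36: $t2=36
after li $t6, 35: $t6=35
after li $t3, 39: $t3=39
after mul $t3, $t2, 6: $t3=36*6=216
After step 6: $t3 = 216.

216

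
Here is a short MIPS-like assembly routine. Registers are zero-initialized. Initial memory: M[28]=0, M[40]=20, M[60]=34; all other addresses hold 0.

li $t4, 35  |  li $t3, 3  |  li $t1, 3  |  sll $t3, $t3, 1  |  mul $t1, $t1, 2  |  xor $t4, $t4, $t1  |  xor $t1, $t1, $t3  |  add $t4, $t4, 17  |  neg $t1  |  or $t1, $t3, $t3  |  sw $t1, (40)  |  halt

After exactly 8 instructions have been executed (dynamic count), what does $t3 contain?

$t4=35
$t3=3
$t1=3
$t3=3<<1=6
$t1=3*2=6
$t4=35^6=37
$t1=6^6=0
$t4=37+17=54
After step 8: $t3 = 6.

6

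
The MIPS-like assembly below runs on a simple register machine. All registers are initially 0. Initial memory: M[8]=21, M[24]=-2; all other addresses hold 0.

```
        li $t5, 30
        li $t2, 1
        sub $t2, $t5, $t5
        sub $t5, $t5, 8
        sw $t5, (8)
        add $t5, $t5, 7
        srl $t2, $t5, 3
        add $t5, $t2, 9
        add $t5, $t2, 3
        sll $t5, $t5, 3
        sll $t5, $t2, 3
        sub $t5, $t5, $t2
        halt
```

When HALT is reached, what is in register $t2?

$t5=30
$t2=1
$t2=30-30=0
$t5=30-8=22
sw $t5, (8) → M[8]=22
$t5=22+7=29
$t2=29>>3=3
$t5=3+9=12
$t5=3+3=6
$t5=6<<3=48
$t5=3<<3=24
$t5=24-3=21
halt.

3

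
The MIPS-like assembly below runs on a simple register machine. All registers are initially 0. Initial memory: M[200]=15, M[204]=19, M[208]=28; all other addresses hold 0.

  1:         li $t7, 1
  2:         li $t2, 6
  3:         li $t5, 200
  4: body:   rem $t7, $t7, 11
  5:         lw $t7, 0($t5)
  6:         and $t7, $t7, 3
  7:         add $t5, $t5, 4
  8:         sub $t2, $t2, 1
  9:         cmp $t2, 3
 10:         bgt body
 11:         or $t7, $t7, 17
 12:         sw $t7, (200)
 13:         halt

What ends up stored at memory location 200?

li $t7, 1 → $t7=1
li $t2, 6 → $t2=6
li $t5, 200 → $t5=200
rem $t7, $t7, 11 → $t7=1%11=1
lw $t7, 0($t5) → $t7=M[200]=15
and $t7, $t7, 3 → $t7=15&3=3
add $t5, $t5, 4 → $t5=200+4=204
sub $t2, $t2, 1 → $t2=6-1=5
cmp $t2, 3  (cmp 5,3)
bgt body: taken
rem $t7, $t7, 11 → $t7=3%11=3
lw $t7, 0($t5) → $t7=M[204]=19
and $t7, $t7, 3 → $t7=19&3=3
add $t5, $t5, 4 → $t5=204+4=208
sub $t2, $t2, 1 → $t2=5-1=4
cmp $t2, 3  (cmp 4,3)
bgt body: taken
rem $t7, $t7, 11 → $t7=3%11=3
lw $t7, 0($t5) → $t7=M[208]=28
and $t7, $t7, 3 → $t7=28&3=0
add $t5, $t5, 4 → $t5=208+4=212
sub $t2, $t2, 1 → $t2=4-1=3
cmp $t2, 3  (cmp 3,3)
bgt body: not taken
or $t7, $t7, 17 → $t7=0|17=17
sw $t7, (200) → M[200]=17
halt.

17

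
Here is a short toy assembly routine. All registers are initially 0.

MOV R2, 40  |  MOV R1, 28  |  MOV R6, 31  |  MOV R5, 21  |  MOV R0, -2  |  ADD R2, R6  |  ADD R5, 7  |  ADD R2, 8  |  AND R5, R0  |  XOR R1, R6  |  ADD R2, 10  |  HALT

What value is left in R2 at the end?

89

R2=40
R1=28
R6=31
R5=21
R0=-2
R2=40+31=71
R5=21+7=28
R2=71+8=79
R5=28&(-2)=28
R1=28^31=3
R2=79+10=89
halt.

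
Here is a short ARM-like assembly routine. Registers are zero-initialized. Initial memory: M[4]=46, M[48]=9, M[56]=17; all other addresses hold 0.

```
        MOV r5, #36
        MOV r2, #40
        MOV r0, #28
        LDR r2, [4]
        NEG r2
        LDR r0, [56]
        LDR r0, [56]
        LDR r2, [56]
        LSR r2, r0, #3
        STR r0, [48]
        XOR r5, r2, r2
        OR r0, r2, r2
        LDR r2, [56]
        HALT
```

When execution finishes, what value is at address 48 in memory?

after MOV r5, #36: r5=36
after MOV r2, #40: r2=40
after MOV r0, #28: r0=28
after LDR r2, [4]: r2=M[4]=46
after NEG r2: r2=-(46)=-46
after LDR r0, [56]: r0=M[56]=17
after LDR r0, [56]: r0=M[56]=17
after LDR r2, [56]: r2=M[56]=17
after LSR r2, r0, #3: r2=17>>3=2
STR r0, [48] → M[48]=17
after XOR r5, r2, r2: r5=2^2=0
after OR r0, r2, r2: r0=2|2=2
after LDR r2, [56]: r2=M[56]=17
halt.

17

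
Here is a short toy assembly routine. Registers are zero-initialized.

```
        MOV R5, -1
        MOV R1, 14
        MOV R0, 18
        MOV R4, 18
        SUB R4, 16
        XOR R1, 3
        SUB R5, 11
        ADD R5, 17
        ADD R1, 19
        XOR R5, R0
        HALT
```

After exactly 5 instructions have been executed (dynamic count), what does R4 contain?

2

after MOV R5, -1: R5=-1
after MOV R1, 14: R1=14
after MOV R0, 18: R0=18
after MOV R4, 18: R4=18
after SUB R4, 16: R4=18-16=2
After step 5: R4 = 2.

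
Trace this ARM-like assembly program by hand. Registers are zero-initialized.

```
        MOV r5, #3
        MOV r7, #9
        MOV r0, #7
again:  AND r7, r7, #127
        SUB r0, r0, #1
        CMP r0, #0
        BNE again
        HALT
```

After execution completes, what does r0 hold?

r5=3
r7=9
r0=7
r7=9&127=9
r0=7-1=6
CMP r0, #0  (cmp 6,0)
BNE again: taken
r7=9&127=9
r0=6-1=5
CMP r0, #0  (cmp 5,0)
BNE again: taken
r7=9&127=9
r0=5-1=4
CMP r0, #0  (cmp 4,0)
BNE again: taken
r7=9&127=9
r0=4-1=3
CMP r0, #0  (cmp 3,0)
BNE again: taken
r7=9&127=9
r0=3-1=2
CMP r0, #0  (cmp 2,0)
BNE again: taken
r7=9&127=9
r0=2-1=1
CMP r0, #0  (cmp 1,0)
BNE again: taken
r7=9&127=9
r0=1-1=0
CMP r0, #0  (cmp 0,0)
BNE again: not taken
halt.

0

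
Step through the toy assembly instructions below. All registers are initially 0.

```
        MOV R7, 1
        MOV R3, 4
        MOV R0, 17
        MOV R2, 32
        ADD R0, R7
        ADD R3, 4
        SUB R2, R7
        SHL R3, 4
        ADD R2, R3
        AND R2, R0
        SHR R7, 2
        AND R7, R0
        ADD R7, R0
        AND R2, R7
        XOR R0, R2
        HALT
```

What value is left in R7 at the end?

R7=1
R3=4
R0=17
R2=32
R0=17+1=18
R3=4+4=8
R2=32-1=31
R3=8<<4=128
R2=31+128=159
R2=159&18=18
R7=1>>2=0
R7=0&18=0
R7=0+18=18
R2=18&18=18
R0=18^18=0
halt.

18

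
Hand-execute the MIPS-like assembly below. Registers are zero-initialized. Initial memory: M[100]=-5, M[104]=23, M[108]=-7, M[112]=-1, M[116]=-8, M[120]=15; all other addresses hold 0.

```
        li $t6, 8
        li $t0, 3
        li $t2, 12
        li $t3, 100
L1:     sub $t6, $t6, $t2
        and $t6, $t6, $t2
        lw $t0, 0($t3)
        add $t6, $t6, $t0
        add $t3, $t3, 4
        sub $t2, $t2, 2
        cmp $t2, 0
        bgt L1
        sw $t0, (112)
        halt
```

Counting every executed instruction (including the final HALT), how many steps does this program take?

li $t6, 8 → $t6=8
li $t0, 3 → $t0=3
li $t2, 12 → $t2=12
li $t3, 100 → $t3=100
sub $t6, $t6, $t2 → $t6=8-12=-4
and $t6, $t6, $t2 → $t6=(-4)&12=12
lw $t0, 0($t3) → $t0=M[100]=-5
add $t6, $t6, $t0 → $t6=12+(-5)=7
add $t3, $t3, 4 → $t3=100+4=104
sub $t2, $t2, 2 → $t2=12-2=10
cmp $t2, 0  (cmp 10,0)
bgt L1: taken
sub $t6, $t6, $t2 → $t6=7-10=-3
and $t6, $t6, $t2 → $t6=(-3)&10=8
lw $t0, 0($t3) → $t0=M[104]=23
add $t6, $t6, $t0 → $t6=8+23=31
add $t3, $t3, 4 → $t3=104+4=108
sub $t2, $t2, 2 → $t2=10-2=8
cmp $t2, 0  (cmp 8,0)
bgt L1: taken
sub $t6, $t6, $t2 → $t6=31-8=23
and $t6, $t6, $t2 → $t6=23&8=0
lw $t0, 0($t3) → $t0=M[108]=-7
add $t6, $t6, $t0 → $t6=0+(-7)=-7
add $t3, $t3, 4 → $t3=108+4=112
sub $t2, $t2, 2 → $t2=8-2=6
cmp $t2, 0  (cmp 6,0)
bgt L1: taken
sub $t6, $t6, $t2 → $t6=(-7)-6=-13
and $t6, $t6, $t2 → $t6=(-13)&6=2
lw $t0, 0($t3) → $t0=M[112]=-1
add $t6, $t6, $t0 → $t6=2+(-1)=1
add $t3, $t3, 4 → $t3=112+4=116
sub $t2, $t2, 2 → $t2=6-2=4
cmp $t2, 0  (cmp 4,0)
bgt L1: taken
sub $t6, $t6, $t2 → $t6=1-4=-3
and $t6, $t6, $t2 → $t6=(-3)&4=4
lw $t0, 0($t3) → $t0=M[116]=-8
add $t6, $t6, $t0 → $t6=4+(-8)=-4
add $t3, $t3, 4 → $t3=116+4=120
sub $t2, $t2, 2 → $t2=4-2=2
cmp $t2, 0  (cmp 2,0)
bgt L1: taken
sub $t6, $t6, $t2 → $t6=(-4)-2=-6
and $t6, $t6, $t2 → $t6=(-6)&2=2
lw $t0, 0($t3) → $t0=M[120]=15
add $t6, $t6, $t0 → $t6=2+15=17
add $t3, $t3, 4 → $t3=120+4=124
sub $t2, $t2, 2 → $t2=2-2=0
cmp $t2, 0  (cmp 0,0)
bgt L1: not taken
sw $t0, (112) → M[112]=15
halt.
Total executed instructions: 54.

54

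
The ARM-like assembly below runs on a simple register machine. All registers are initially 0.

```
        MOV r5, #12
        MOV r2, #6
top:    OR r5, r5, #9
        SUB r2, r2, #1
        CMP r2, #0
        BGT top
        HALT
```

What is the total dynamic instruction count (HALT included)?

MOV r5, #12 → r5=12
MOV r2, #6 → r2=6
OR r5, r5, #9 → r5=12|9=13
SUB r2, r2, #1 → r2=6-1=5
CMP r2, #0  (cmp 5,0)
BGT top: taken
OR r5, r5, #9 → r5=13|9=13
SUB r2, r2, #1 → r2=5-1=4
CMP r2, #0  (cmp 4,0)
BGT top: taken
OR r5, r5, #9 → r5=13|9=13
SUB r2, r2, #1 → r2=4-1=3
CMP r2, #0  (cmp 3,0)
BGT top: taken
OR r5, r5, #9 → r5=13|9=13
SUB r2, r2, #1 → r2=3-1=2
CMP r2, #0  (cmp 2,0)
BGT top: taken
OR r5, r5, #9 → r5=13|9=13
SUB r2, r2, #1 → r2=2-1=1
CMP r2, #0  (cmp 1,0)
BGT top: taken
OR r5, r5, #9 → r5=13|9=13
SUB r2, r2, #1 → r2=1-1=0
CMP r2, #0  (cmp 0,0)
BGT top: not taken
halt.
Total executed instructions: 27.

27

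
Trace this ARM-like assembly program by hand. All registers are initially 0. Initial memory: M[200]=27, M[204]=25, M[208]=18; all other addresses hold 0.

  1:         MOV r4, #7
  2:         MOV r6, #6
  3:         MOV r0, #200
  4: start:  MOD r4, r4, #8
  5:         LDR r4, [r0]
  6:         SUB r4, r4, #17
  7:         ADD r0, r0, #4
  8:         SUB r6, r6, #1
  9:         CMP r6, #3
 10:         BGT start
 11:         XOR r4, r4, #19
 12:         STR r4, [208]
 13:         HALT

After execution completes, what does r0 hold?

212

after MOV r4, #7: r4=7
after MOV r6, #6: r6=6
after MOV r0, #200: r0=200
after MOD r4, r4, #8: r4=7%8=7
after LDR r4, [r0]: r4=M[200]=27
after SUB r4, r4, #17: r4=27-17=10
after ADD r0, r0, #4: r0=200+4=204
after SUB r6, r6, #1: r6=6-1=5
CMP r6, #3  (cmp 5,3)
BGT start: taken
after MOD r4, r4, #8: r4=10%8=2
after LDR r4, [r0]: r4=M[204]=25
after SUB r4, r4, #17: r4=25-17=8
after ADD r0, r0, #4: r0=204+4=208
after SUB r6, r6, #1: r6=5-1=4
CMP r6, #3  (cmp 4,3)
BGT start: taken
after MOD r4, r4, #8: r4=8%8=0
after LDR r4, [r0]: r4=M[208]=18
after SUB r4, r4, #17: r4=18-17=1
after ADD r0, r0, #4: r0=208+4=212
after SUB r6, r6, #1: r6=4-1=3
CMP r6, #3  (cmp 3,3)
BGT start: not taken
after XOR r4, r4, #19: r4=1^19=18
STR r4, [208] → M[208]=18
halt.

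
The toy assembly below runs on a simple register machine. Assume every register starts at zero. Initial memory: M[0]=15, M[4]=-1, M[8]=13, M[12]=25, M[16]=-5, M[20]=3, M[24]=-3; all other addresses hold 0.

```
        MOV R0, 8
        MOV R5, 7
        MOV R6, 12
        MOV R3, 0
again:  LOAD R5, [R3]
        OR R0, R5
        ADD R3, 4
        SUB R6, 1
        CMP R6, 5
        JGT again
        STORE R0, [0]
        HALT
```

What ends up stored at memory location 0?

MOV R0, 8 → R0=8
MOV R5, 7 → R5=7
MOV R6, 12 → R6=12
MOV R3, 0 → R3=0
LOAD R5, [R3] → R5=M[0]=15
OR R0, R5 → R0=8|15=15
ADD R3, 4 → R3=0+4=4
SUB R6, 1 → R6=12-1=11
CMP R6, 5  (cmp 11,5)
JGT again: taken
LOAD R5, [R3] → R5=M[4]=-1
OR R0, R5 → R0=15|(-1)=-1
ADD R3, 4 → R3=4+4=8
SUB R6, 1 → R6=11-1=10
CMP R6, 5  (cmp 10,5)
JGT again: taken
LOAD R5, [R3] → R5=M[8]=13
OR R0, R5 → R0=(-1)|13=-1
ADD R3, 4 → R3=8+4=12
SUB R6, 1 → R6=10-1=9
CMP R6, 5  (cmp 9,5)
JGT again: taken
LOAD R5, [R3] → R5=M[12]=25
OR R0, R5 → R0=(-1)|25=-1
ADD R3, 4 → R3=12+4=16
SUB R6, 1 → R6=9-1=8
CMP R6, 5  (cmp 8,5)
JGT again: taken
LOAD R5, [R3] → R5=M[16]=-5
OR R0, R5 → R0=(-1)|(-5)=-1
ADD R3, 4 → R3=16+4=20
SUB R6, 1 → R6=8-1=7
CMP R6, 5  (cmp 7,5)
JGT again: taken
LOAD R5, [R3] → R5=M[20]=3
OR R0, R5 → R0=(-1)|3=-1
ADD R3, 4 → R3=20+4=24
SUB R6, 1 → R6=7-1=6
CMP R6, 5  (cmp 6,5)
JGT again: taken
LOAD R5, [R3] → R5=M[24]=-3
OR R0, R5 → R0=(-1)|(-3)=-1
ADD R3, 4 → R3=24+4=28
SUB R6, 1 → R6=6-1=5
CMP R6, 5  (cmp 5,5)
JGT again: not taken
STORE R0, [0] → M[0]=-1
halt.

-1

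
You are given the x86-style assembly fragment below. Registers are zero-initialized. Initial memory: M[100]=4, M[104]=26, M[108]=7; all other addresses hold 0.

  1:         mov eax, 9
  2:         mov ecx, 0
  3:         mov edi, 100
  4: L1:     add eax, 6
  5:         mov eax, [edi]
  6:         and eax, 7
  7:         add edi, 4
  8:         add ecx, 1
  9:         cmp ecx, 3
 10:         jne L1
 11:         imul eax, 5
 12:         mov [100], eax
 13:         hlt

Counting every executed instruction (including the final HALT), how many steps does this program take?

27

after mov eax, 9: eax=9
after mov ecx, 0: ecx=0
after mov edi, 100: edi=100
after add eax, 6: eax=9+6=15
after mov eax, [edi]: eax=M[100]=4
after and eax, 7: eax=4&7=4
after add edi, 4: edi=100+4=104
after add ecx, 1: ecx=0+1=1
cmp ecx, 3  (cmp 1,3)
jne L1: taken
after add eax, 6: eax=4+6=10
after mov eax, [edi]: eax=M[104]=26
after and eax, 7: eax=26&7=2
after add edi, 4: edi=104+4=108
after add ecx, 1: ecx=1+1=2
cmp ecx, 3  (cmp 2,3)
jne L1: taken
after add eax, 6: eax=2+6=8
after mov eax, [edi]: eax=M[108]=7
after and eax, 7: eax=7&7=7
after add edi, 4: edi=108+4=112
after add ecx, 1: ecx=2+1=3
cmp ecx, 3  (cmp 3,3)
jne L1: not taken
after imul eax, 5: eax=7*5=35
mov [100], eax → M[100]=35
halt.
Total executed instructions: 27.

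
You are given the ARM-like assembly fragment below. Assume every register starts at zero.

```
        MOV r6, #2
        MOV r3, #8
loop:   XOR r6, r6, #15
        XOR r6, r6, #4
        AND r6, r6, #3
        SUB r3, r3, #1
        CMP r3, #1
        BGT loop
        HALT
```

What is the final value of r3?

1

r6=2
r3=8
r6=2^15=13
r6=13^4=9
r6=9&3=1
r3=8-1=7
CMP r3, #1  (cmp 7,1)
BGT loop: taken
r6=1^15=14
r6=14^4=10
r6=10&3=2
r3=7-1=6
CMP r3, #1  (cmp 6,1)
BGT loop: taken
r6=2^15=13
r6=13^4=9
r6=9&3=1
r3=6-1=5
CMP r3, #1  (cmp 5,1)
BGT loop: taken
r6=1^15=14
r6=14^4=10
r6=10&3=2
r3=5-1=4
CMP r3, #1  (cmp 4,1)
BGT loop: taken
r6=2^15=13
r6=13^4=9
r6=9&3=1
r3=4-1=3
CMP r3, #1  (cmp 3,1)
BGT loop: taken
r6=1^15=14
r6=14^4=10
r6=10&3=2
r3=3-1=2
CMP r3, #1  (cmp 2,1)
BGT loop: taken
r6=2^15=13
r6=13^4=9
r6=9&3=1
r3=2-1=1
CMP r3, #1  (cmp 1,1)
BGT loop: not taken
halt.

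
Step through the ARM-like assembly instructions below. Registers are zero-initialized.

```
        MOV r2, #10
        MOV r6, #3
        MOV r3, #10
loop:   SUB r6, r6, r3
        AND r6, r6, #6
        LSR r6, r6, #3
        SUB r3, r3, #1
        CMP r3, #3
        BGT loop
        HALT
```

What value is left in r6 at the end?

after MOV r2, #10: r2=10
after MOV r6, #3: r6=3
after MOV r3, #10: r3=10
after SUB r6, r6, r3: r6=3-10=-7
after AND r6, r6, #6: r6=(-7)&6=0
after LSR r6, r6, #3: r6=0>>3=0
after SUB r3, r3, #1: r3=10-1=9
CMP r3, #3  (cmp 9,3)
BGT loop: taken
after SUB r6, r6, r3: r6=0-9=-9
after AND r6, r6, #6: r6=(-9)&6=6
after LSR r6, r6, #3: r6=6>>3=0
after SUB r3, r3, #1: r3=9-1=8
CMP r3, #3  (cmp 8,3)
BGT loop: taken
after SUB r6, r6, r3: r6=0-8=-8
after AND r6, r6, #6: r6=(-8)&6=0
after LSR r6, r6, #3: r6=0>>3=0
after SUB r3, r3, #1: r3=8-1=7
CMP r3, #3  (cmp 7,3)
BGT loop: taken
after SUB r6, r6, r3: r6=0-7=-7
after AND r6, r6, #6: r6=(-7)&6=0
after LSR r6, r6, #3: r6=0>>3=0
after SUB r3, r3, #1: r3=7-1=6
CMP r3, #3  (cmp 6,3)
BGT loop: taken
after SUB r6, r6, r3: r6=0-6=-6
after AND r6, r6, #6: r6=(-6)&6=2
after LSR r6, r6, #3: r6=2>>3=0
after SUB r3, r3, #1: r3=6-1=5
CMP r3, #3  (cmp 5,3)
BGT loop: taken
after SUB r6, r6, r3: r6=0-5=-5
after AND r6, r6, #6: r6=(-5)&6=2
after LSR r6, r6, #3: r6=2>>3=0
after SUB r3, r3, #1: r3=5-1=4
CMP r3, #3  (cmp 4,3)
BGT loop: taken
after SUB r6, r6, r3: r6=0-4=-4
after AND r6, r6, #6: r6=(-4)&6=4
after LSR r6, r6, #3: r6=4>>3=0
after SUB r3, r3, #1: r3=4-1=3
CMP r3, #3  (cmp 3,3)
BGT loop: not taken
halt.

0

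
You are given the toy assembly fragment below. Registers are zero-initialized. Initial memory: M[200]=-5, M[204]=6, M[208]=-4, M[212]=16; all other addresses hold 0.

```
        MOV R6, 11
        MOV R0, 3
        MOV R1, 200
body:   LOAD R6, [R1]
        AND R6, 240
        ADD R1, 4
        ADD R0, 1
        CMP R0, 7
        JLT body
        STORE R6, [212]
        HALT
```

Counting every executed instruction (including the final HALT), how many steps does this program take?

MOV R6, 11 → R6=11
MOV R0, 3 → R0=3
MOV R1, 200 → R1=200
LOAD R6, [R1] → R6=M[200]=-5
AND R6, 240 → R6=(-5)&240=240
ADD R1, 4 → R1=200+4=204
ADD R0, 1 → R0=3+1=4
CMP R0, 7  (cmp 4,7)
JLT body: taken
LOAD R6, [R1] → R6=M[204]=6
AND R6, 240 → R6=6&240=0
ADD R1, 4 → R1=204+4=208
ADD R0, 1 → R0=4+1=5
CMP R0, 7  (cmp 5,7)
JLT body: taken
LOAD R6, [R1] → R6=M[208]=-4
AND R6, 240 → R6=(-4)&240=240
ADD R1, 4 → R1=208+4=212
ADD R0, 1 → R0=5+1=6
CMP R0, 7  (cmp 6,7)
JLT body: taken
LOAD R6, [R1] → R6=M[212]=16
AND R6, 240 → R6=16&240=16
ADD R1, 4 → R1=212+4=216
ADD R0, 1 → R0=6+1=7
CMP R0, 7  (cmp 7,7)
JLT body: not taken
STORE R6, [212] → M[212]=16
halt.
Total executed instructions: 29.

29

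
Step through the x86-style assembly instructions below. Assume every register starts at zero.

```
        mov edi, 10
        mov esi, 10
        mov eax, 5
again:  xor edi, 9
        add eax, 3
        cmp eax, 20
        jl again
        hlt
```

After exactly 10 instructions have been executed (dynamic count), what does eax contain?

edi=10
esi=10
eax=5
edi=10^9=3
eax=5+3=8
cmp eax, 20  (cmp 8,20)
jl again: taken
edi=3^9=10
eax=8+3=11
cmp eax, 20  (cmp 11,20)
After step 10: eax = 11.

11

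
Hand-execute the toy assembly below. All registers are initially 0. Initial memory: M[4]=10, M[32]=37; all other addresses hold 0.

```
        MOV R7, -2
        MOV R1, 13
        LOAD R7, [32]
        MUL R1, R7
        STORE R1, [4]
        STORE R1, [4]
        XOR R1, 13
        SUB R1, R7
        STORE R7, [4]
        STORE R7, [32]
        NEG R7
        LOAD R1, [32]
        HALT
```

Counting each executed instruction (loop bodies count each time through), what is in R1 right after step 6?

481

after MOV R7, -2: R7=-2
after MOV R1, 13: R1=13
after LOAD R7, [32]: R7=M[32]=37
after MUL R1, R7: R1=13*37=481
STORE R1, [4] → M[4]=481
STORE R1, [4] → M[4]=481
After step 6: R1 = 481.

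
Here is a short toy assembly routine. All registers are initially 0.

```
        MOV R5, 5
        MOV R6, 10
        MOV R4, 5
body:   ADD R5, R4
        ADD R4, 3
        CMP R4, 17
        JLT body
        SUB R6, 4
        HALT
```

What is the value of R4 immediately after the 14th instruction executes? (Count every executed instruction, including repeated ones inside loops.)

MOV R5, 5 → R5=5
MOV R6, 10 → R6=10
MOV R4, 5 → R4=5
ADD R5, R4 → R5=5+5=10
ADD R4, 3 → R4=5+3=8
CMP R4, 17  (cmp 8,17)
JLT body: taken
ADD R5, R4 → R5=10+8=18
ADD R4, 3 → R4=8+3=11
CMP R4, 17  (cmp 11,17)
JLT body: taken
ADD R5, R4 → R5=18+11=29
ADD R4, 3 → R4=11+3=14
CMP R4, 17  (cmp 14,17)
After step 14: R4 = 14.

14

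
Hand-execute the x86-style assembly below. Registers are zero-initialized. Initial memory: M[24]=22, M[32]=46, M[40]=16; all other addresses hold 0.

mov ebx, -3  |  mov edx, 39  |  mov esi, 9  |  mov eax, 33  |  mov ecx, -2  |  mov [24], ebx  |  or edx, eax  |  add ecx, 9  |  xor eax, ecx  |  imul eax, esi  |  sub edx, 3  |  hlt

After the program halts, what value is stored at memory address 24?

ebx=-3
edx=39
esi=9
eax=33
ecx=-2
mov [24], ebx → M[24]=-3
edx=39|33=39
ecx=(-2)+9=7
eax=33^7=38
eax=38*9=342
edx=39-3=36
halt.

-3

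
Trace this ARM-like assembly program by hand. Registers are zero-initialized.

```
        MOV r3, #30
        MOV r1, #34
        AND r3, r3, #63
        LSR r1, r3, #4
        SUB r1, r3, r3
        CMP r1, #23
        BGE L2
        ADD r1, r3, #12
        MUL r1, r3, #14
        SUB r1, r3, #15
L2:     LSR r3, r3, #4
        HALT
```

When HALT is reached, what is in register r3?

MOV r3, #30 → r3=30
MOV r1, #34 → r1=34
AND r3, r3, #63 → r3=30&63=30
LSR r1, r3, #4 → r1=30>>4=1
SUB r1, r3, r3 → r1=30-30=0
CMP r1, #23  (cmp 0,23)
BGE L2: not taken
ADD r1, r3, #12 → r1=30+12=42
MUL r1, r3, #14 → r1=30*14=420
SUB r1, r3, #15 → r1=30-15=15
LSR r3, r3, #4 → r3=30>>4=1
halt.

1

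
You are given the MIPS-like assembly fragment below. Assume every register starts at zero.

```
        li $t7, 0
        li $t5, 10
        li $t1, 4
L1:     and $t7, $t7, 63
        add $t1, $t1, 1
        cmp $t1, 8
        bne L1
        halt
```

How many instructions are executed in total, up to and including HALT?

after li $t7, 0: $t7=0
after li $t5, 10: $t5=10
after li $t1, 4: $t1=4
after and $t7, $t7, 63: $t7=0&63=0
after add $t1, $t1, 1: $t1=4+1=5
cmp $t1, 8  (cmp 5,8)
bne L1: taken
after and $t7, $t7, 63: $t7=0&63=0
after add $t1, $t1, 1: $t1=5+1=6
cmp $t1, 8  (cmp 6,8)
bne L1: taken
after and $t7, $t7, 63: $t7=0&63=0
after add $t1, $t1, 1: $t1=6+1=7
cmp $t1, 8  (cmp 7,8)
bne L1: taken
after and $t7, $t7, 63: $t7=0&63=0
after add $t1, $t1, 1: $t1=7+1=8
cmp $t1, 8  (cmp 8,8)
bne L1: not taken
halt.
Total executed instructions: 20.

20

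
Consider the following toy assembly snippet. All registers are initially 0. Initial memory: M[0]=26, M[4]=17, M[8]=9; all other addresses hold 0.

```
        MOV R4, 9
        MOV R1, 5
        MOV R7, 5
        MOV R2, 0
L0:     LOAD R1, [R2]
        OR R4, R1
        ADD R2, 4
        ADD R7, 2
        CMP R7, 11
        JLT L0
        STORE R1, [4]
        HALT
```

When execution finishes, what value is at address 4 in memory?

9

after MOV R4, 9: R4=9
after MOV R1, 5: R1=5
after MOV R7, 5: R7=5
after MOV R2, 0: R2=0
after LOAD R1, [R2]: R1=M[0]=26
after OR R4, R1: R4=9|26=27
after ADD R2, 4: R2=0+4=4
after ADD R7, 2: R7=5+2=7
CMP R7, 11  (cmp 7,11)
JLT L0: taken
after LOAD R1, [R2]: R1=M[4]=17
after OR R4, R1: R4=27|17=27
after ADD R2, 4: R2=4+4=8
after ADD R7, 2: R7=7+2=9
CMP R7, 11  (cmp 9,11)
JLT L0: taken
after LOAD R1, [R2]: R1=M[8]=9
after OR R4, R1: R4=27|9=27
after ADD R2, 4: R2=8+4=12
after ADD R7, 2: R7=9+2=11
CMP R7, 11  (cmp 11,11)
JLT L0: not taken
STORE R1, [4] → M[4]=9
halt.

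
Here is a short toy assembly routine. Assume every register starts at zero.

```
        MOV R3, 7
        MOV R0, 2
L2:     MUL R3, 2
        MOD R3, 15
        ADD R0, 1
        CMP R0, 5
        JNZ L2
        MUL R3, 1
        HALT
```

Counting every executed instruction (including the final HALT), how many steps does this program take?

19

after MOV R3, 7: R3=7
after MOV R0, 2: R0=2
after MUL R3, 2: R3=7*2=14
after MOD R3, 15: R3=14%15=14
after ADD R0, 1: R0=2+1=3
CMP R0, 5  (cmp 3,5)
JNZ L2: taken
after MUL R3, 2: R3=14*2=28
after MOD R3, 15: R3=28%15=13
after ADD R0, 1: R0=3+1=4
CMP R0, 5  (cmp 4,5)
JNZ L2: taken
after MUL R3, 2: R3=13*2=26
after MOD R3, 15: R3=26%15=11
after ADD R0, 1: R0=4+1=5
CMP R0, 5  (cmp 5,5)
JNZ L2: not taken
after MUL R3, 1: R3=11*1=11
halt.
Total executed instructions: 19.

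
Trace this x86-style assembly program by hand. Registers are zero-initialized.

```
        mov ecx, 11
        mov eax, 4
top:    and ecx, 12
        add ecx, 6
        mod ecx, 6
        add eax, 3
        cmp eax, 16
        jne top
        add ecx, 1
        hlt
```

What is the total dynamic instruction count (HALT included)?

28

after mov ecx, 11: ecx=11
after mov eax, 4: eax=4
after and ecx, 12: ecx=11&12=8
after add ecx, 6: ecx=8+6=14
after mod ecx, 6: ecx=14%6=2
after add eax, 3: eax=4+3=7
cmp eax, 16  (cmp 7,16)
jne top: taken
after and ecx, 12: ecx=2&12=0
after add ecx, 6: ecx=0+6=6
after mod ecx, 6: ecx=6%6=0
after add eax, 3: eax=7+3=10
cmp eax, 16  (cmp 10,16)
jne top: taken
after and ecx, 12: ecx=0&12=0
after add ecx, 6: ecx=0+6=6
after mod ecx, 6: ecx=6%6=0
after add eax, 3: eax=10+3=13
cmp eax, 16  (cmp 13,16)
jne top: taken
after and ecx, 12: ecx=0&12=0
after add ecx, 6: ecx=0+6=6
after mod ecx, 6: ecx=6%6=0
after add eax, 3: eax=13+3=16
cmp eax, 16  (cmp 16,16)
jne top: not taken
after add ecx, 1: ecx=0+1=1
halt.
Total executed instructions: 28.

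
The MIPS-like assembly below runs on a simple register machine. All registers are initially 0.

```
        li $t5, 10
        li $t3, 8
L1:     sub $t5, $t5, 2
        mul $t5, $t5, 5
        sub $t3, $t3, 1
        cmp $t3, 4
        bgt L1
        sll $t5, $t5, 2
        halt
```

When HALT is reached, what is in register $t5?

li $t5, 10 → $t5=10
li $t3, 8 → $t3=8
sub $t5, $t5, 2 → $t5=10-2=8
mul $t5, $t5, 5 → $t5=8*5=40
sub $t3, $t3, 1 → $t3=8-1=7
cmp $t3, 4  (cmp 7,4)
bgt L1: taken
sub $t5, $t5, 2 → $t5=40-2=38
mul $t5, $t5, 5 → $t5=38*5=190
sub $t3, $t3, 1 → $t3=7-1=6
cmp $t3, 4  (cmp 6,4)
bgt L1: taken
sub $t5, $t5, 2 → $t5=190-2=188
mul $t5, $t5, 5 → $t5=188*5=940
sub $t3, $t3, 1 → $t3=6-1=5
cmp $t3, 4  (cmp 5,4)
bgt L1: taken
sub $t5, $t5, 2 → $t5=940-2=938
mul $t5, $t5, 5 → $t5=938*5=4690
sub $t3, $t3, 1 → $t3=5-1=4
cmp $t3, 4  (cmp 4,4)
bgt L1: not taken
sll $t5, $t5, 2 → $t5=4690<<2=18760
halt.

18760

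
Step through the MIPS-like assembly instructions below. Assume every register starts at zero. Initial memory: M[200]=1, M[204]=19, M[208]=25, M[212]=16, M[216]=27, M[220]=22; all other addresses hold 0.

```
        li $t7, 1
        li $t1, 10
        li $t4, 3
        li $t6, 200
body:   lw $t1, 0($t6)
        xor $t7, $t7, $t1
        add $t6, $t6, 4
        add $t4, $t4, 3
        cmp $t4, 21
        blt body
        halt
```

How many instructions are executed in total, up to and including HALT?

after li $t7, 1: $t7=1
after li $t1, 10: $t1=10
after li $t4, 3: $t4=3
after li $t6, 200: $t6=200
after lw $t1, 0($t6): $t1=M[200]=1
after xor $t7, $t7, $t1: $t7=1^1=0
after add $t6, $t6, 4: $t6=200+4=204
after add $t4, $t4, 3: $t4=3+3=6
cmp $t4, 21  (cmp 6,21)
blt body: taken
after lw $t1, 0($t6): $t1=M[204]=19
after xor $t7, $t7, $t1: $t7=0^19=19
after add $t6, $t6, 4: $t6=204+4=208
after add $t4, $t4, 3: $t4=6+3=9
cmp $t4, 21  (cmp 9,21)
blt body: taken
after lw $t1, 0($t6): $t1=M[208]=25
after xor $t7, $t7, $t1: $t7=19^25=10
after add $t6, $t6, 4: $t6=208+4=212
after add $t4, $t4, 3: $t4=9+3=12
cmp $t4, 21  (cmp 12,21)
blt body: taken
after lw $t1, 0($t6): $t1=M[212]=16
after xor $t7, $t7, $t1: $t7=10^16=26
after add $t6, $t6, 4: $t6=212+4=216
after add $t4, $t4, 3: $t4=12+3=15
cmp $t4, 21  (cmp 15,21)
blt body: taken
after lw $t1, 0($t6): $t1=M[216]=27
after xor $t7, $t7, $t1: $t7=26^27=1
after add $t6, $t6, 4: $t6=216+4=220
after add $t4, $t4, 3: $t4=15+3=18
cmp $t4, 21  (cmp 18,21)
blt body: taken
after lw $t1, 0($t6): $t1=M[220]=22
after xor $t7, $t7, $t1: $t7=1^22=23
after add $t6, $t6, 4: $t6=220+4=224
after add $t4, $t4, 3: $t4=18+3=21
cmp $t4, 21  (cmp 21,21)
blt body: not taken
halt.
Total executed instructions: 41.

41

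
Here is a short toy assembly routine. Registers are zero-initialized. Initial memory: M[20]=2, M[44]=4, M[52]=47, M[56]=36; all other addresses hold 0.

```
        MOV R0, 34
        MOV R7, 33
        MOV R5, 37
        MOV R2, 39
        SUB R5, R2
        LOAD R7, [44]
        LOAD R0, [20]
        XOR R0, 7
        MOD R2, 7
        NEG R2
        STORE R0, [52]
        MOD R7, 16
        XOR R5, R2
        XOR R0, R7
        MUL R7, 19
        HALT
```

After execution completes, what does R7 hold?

76

R0=34
R7=33
R5=37
R2=39
R5=37-39=-2
R7=M[44]=4
R0=M[20]=2
R0=2^7=5
R2=39%7=4
R2=-(4)=-4
STORE R0, [52] → M[52]=5
R7=4%16=4
R5=(-2)^(-4)=2
R0=5^4=1
R7=4*19=76
halt.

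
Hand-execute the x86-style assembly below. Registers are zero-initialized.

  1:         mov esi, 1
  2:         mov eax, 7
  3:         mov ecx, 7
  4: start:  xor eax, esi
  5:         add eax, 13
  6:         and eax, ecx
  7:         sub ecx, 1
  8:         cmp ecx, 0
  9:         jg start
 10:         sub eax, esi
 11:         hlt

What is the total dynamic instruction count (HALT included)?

after mov esi, 1: esi=1
after mov eax, 7: eax=7
after mov ecx, 7: ecx=7
after xor eax, esi: eax=7^1=6
after add eax, 13: eax=6+13=19
after and eax, ecx: eax=19&7=3
after sub ecx, 1: ecx=7-1=6
cmp ecx, 0  (cmp 6,0)
jg start: taken
after xor eax, esi: eax=3^1=2
after add eax, 13: eax=2+13=15
after and eax, ecx: eax=15&6=6
after sub ecx, 1: ecx=6-1=5
cmp ecx, 0  (cmp 5,0)
jg start: taken
after xor eax, esi: eax=6^1=7
after add eax, 13: eax=7+13=20
after and eax, ecx: eax=20&5=4
after sub ecx, 1: ecx=5-1=4
cmp ecx, 0  (cmp 4,0)
jg start: taken
after xor eax, esi: eax=4^1=5
after add eax, 13: eax=5+13=18
after and eax, ecx: eax=18&4=0
after sub ecx, 1: ecx=4-1=3
cmp ecx, 0  (cmp 3,0)
jg start: taken
after xor eax, esi: eax=0^1=1
after add eax, 13: eax=1+13=14
after and eax, ecx: eax=14&3=2
after sub ecx, 1: ecx=3-1=2
cmp ecx, 0  (cmp 2,0)
jg start: taken
after xor eax, esi: eax=2^1=3
after add eax, 13: eax=3+13=16
after and eax, ecx: eax=16&2=0
after sub ecx, 1: ecx=2-1=1
cmp ecx, 0  (cmp 1,0)
jg start: taken
after xor eax, esi: eax=0^1=1
after add eax, 13: eax=1+13=14
after and eax, ecx: eax=14&1=0
after sub ecx, 1: ecx=1-1=0
cmp ecx, 0  (cmp 0,0)
jg start: not taken
after sub eax, esi: eax=0-1=-1
halt.
Total executed instructions: 47.

47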